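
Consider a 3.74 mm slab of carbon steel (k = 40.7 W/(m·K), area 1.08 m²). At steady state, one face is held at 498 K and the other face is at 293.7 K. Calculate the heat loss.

Q = kA·ΔT/L = 40.7 × 1.08 × |498 K − 293.7 K| / 0.00374 = 2.40×10^6 W

Q = 2400 kW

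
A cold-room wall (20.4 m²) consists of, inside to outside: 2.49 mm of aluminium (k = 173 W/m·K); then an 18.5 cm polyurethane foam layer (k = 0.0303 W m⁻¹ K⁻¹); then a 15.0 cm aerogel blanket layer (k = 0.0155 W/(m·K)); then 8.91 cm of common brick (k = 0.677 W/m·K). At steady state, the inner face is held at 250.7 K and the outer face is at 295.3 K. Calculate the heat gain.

Treat each layer as a resistance in series:
  R_aluminium = L/(kA) = 0.00249/(173·20.4) = 7.055×10^-7 K/W
  R_polyurethane foam = L/(kA) = 0.185/(0.0303·20.4) = 0.2993 K/W
  R_aerogel blanket = L/(kA) = 0.150/(0.0155·20.4) = 0.4744 K/W
  R_common brick = L/(kA) = 0.0891/(0.677·20.4) = 0.006451 K/W
ΣR = 7.055×10^-7 + 0.2993 + 0.4744 + 0.006451 = 0.7802 K/W
Q = ΔT/ΣR = (250.7 K − 295.3 K)/0.7802 = -57.2 W
(Negative Q ⇒ heat flows inward; heat gain = 57.2 W.)

Q = 57.2 W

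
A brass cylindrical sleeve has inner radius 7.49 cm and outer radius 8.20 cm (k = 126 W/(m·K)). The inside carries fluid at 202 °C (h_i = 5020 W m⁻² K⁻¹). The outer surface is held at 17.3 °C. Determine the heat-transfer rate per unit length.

Series thermal resistances, inner to outer:
  R'_conv,in = 1/(2πr h) = 1/(2π·0.0749·5020) = 4.233×10^-4 m·K/W
  R'_brass = ln(0.0820/0.0749)/(2πk) = 0.09057/(2π·126) = 1.144×10^-4 m·K/W
ΣR = 4.233×10^-4 + 1.144×10^-4 = 5.377×10^-4 m·K/W
Q' = ΔT/ΣR = (202 °C − 17.3 °C)/5.377×10^-4 = 3.44×10^5 W/m

Q' = 3.44×10^5 W/m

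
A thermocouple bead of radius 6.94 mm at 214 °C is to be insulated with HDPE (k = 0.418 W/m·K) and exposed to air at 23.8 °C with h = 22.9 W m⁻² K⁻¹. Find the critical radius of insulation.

For a sphere, r_cr = 2k_ins/h = 2·0.418/22.9 = 0.0365 m = 3.65 cm

r_cr = 3.65 cm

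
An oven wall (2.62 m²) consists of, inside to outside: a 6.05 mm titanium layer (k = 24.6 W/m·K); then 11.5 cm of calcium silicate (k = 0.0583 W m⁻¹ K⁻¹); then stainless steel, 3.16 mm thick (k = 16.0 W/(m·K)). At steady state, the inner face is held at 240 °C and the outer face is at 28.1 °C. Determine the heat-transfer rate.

Q = 281 W

Series thermal resistances, inner to outer:
  R_titanium = L/(kA) = 0.00605/(24.6·2.62) = 9.387×10^-5 K/W
  R_calcium silicate = L/(kA) = 0.115/(0.0583·2.62) = 0.7529 K/W
  R_stainless steel = L/(kA) = 0.00316/(16.0·2.62) = 7.538×10^-5 K/W
ΣR = 9.387×10^-5 + 0.7529 + 7.538×10^-5 = 0.7531 K/W
Q = ΔT/ΣR = (240 °C − 28.1 °C)/0.7531 = 281 W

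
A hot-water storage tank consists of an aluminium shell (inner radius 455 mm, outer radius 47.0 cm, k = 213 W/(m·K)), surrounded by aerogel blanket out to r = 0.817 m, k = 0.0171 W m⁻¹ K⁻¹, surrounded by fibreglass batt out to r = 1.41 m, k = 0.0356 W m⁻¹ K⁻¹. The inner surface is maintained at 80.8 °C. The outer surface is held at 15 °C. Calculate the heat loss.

Q = 12.3 W

Resistance network (inner→outer):
  R_aluminium = (1/0.455 − 1/0.470)/(4πk) = 0.07014/(4π·213) = 2.621×10^-5 K/W
  R_aerogel blanket = (1/0.470 − 1/0.817)/(4πk) = 0.9037/(4π·0.0171) = 4.205 K/W
  R_fibreglass batt = (1/0.817 − 1/1.41)/(4πk) = 0.5148/(4π·0.0356) = 1.151 K/W
ΣR = 2.621×10^-5 + 4.205 + 1.151 = 5.356 K/W
Q = ΔT/ΣR = (80.8 °C − 15 °C)/5.356 = 12.3 W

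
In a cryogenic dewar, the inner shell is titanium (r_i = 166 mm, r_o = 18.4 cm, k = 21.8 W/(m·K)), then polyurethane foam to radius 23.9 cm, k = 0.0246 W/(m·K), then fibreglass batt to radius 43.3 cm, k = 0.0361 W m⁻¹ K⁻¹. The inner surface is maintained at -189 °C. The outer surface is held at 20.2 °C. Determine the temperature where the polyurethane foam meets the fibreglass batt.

Treat each layer as a resistance in series:
  R_titanium = (1/0.166 − 1/0.184)/(4πk) = 0.5893/(4π·21.8) = 0.002151 K/W
  R_polyurethane foam = (1/0.184 − 1/0.239)/(4πk) = 1.251/(4π·0.0246) = 4.046 K/W
  R_fibreglass batt = (1/0.239 − 1/0.433)/(4πk) = 1.875/(4π·0.0361) = 4.132 K/W
ΣR = 0.002151 + 4.046 + 4.132 = 8.180 K/W
Q = ΔT/ΣR = (-189 °C − 20.2 °C)/8.180 = -25.57 W
From the inner boundary to the polyurethane foam/fibreglass batt interface, ΣR_partial = 4.048 K/W.
T_interface = T_in − Q·ΣR_partial = -189 °C − (-25.57)(4.048) = -85.5 °C

T = -85.5 °C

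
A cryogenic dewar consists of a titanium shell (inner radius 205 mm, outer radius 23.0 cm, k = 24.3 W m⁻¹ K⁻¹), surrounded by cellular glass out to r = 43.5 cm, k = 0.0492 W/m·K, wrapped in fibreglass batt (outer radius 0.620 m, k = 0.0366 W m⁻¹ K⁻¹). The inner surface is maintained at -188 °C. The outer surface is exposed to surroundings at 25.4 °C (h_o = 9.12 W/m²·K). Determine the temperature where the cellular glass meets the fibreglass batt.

T = -41.5 °C

Series thermal resistances, inner to outer:
  R_titanium = (1/0.205 − 1/0.230)/(4πk) = 0.5302/(4π·24.3) = 0.001736 K/W
  R_cellular glass = (1/0.230 − 1/0.435)/(4πk) = 2.049/(4π·0.0492) = 3.314 K/W
  R_fibreglass batt = (1/0.435 − 1/0.620)/(4πk) = 0.6859/(4π·0.0366) = 1.491 K/W
  R_conv,out = 1/(4πr²h) = 1/(4π·0.620²·9.12) = 0.02270 K/W
ΣR = 0.001736 + 3.314 + 1.491 + 0.02270 = 4.829 K/W
Q = ΔT/ΣR = (-188 °C − 25.4 °C)/4.829 = -44.19 W
From the inner boundary to the cellular glass/fibreglass batt interface, ΣR_partial = 3.316 K/W.
T_interface = T_in − Q·ΣR_partial = -188 °C − (-44.19)(3.316) = -41.5 °C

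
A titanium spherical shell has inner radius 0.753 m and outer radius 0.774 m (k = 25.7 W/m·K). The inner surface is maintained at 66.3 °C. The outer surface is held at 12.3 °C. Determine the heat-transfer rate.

Q = 4πk·ΔT/(1/r₁ − 1/r₂) = 4π × 25.7 × 54 / (1/0.753 − 1/0.774) = 4.84×10^5 W

Q = 484 kW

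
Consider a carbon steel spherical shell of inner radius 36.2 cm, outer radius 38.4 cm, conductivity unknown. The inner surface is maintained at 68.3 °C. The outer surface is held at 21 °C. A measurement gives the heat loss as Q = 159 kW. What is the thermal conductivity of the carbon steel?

k = 42.3 W/m·K

ΣR = ΔT/Q = |68.3 − 21|/1.59×10^5 = 2.975×10^-4 K/W
(1/r₁−1/r₂)/(4πk) = 2.975×10^-4 ⇒ k = 0.1583/(4π·2.975×10^-4) = 42.3 W/m·K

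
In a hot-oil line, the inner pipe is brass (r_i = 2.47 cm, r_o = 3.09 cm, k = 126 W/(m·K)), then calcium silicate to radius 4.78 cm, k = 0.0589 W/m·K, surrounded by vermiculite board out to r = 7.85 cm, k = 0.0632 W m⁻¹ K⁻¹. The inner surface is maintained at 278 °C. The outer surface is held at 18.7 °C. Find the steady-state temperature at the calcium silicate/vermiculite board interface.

T = 152 °C

Treat each layer as a resistance in series:
  R'_brass = ln(0.0309/0.0247)/(2πk) = 0.2240/(2π·126) = 2.829×10^-4 m·K/W
  R'_calcium silicate = ln(0.0478/0.0309)/(2πk) = 0.4363/(2π·0.0589) = 1.179 m·K/W
  R'_vermiculite board = ln(0.0785/0.0478)/(2πk) = 0.4961/(2π·0.0632) = 1.249 m·K/W
ΣR = 2.829×10^-4 + 1.179 + 1.249 = 2.428 m·K/W
Q' = ΔT/ΣR = (278 °C − 18.7 °C)/2.428 = 106.8 W/m
From the inner boundary to the calcium silicate/vermiculite board interface, ΣR_partial = 1.179 m·K/W.
T_interface = T_in − Q'·ΣR_partial = 278 °C − (106.8)(1.179) = 152 °C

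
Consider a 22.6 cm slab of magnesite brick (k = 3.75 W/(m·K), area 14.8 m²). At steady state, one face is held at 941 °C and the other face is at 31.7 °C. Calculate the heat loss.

Q = kA·ΔT/L = 3.75 × 14.8 × |941 °C − 31.7 °C| / 0.226 = 2.23×10^5 W

Q = 223 kW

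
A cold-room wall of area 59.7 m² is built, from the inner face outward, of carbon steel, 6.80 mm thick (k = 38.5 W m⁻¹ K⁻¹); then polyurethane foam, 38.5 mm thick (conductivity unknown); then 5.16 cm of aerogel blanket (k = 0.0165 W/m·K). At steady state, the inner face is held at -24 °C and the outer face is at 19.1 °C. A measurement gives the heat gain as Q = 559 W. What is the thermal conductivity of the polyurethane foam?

ΣR = ΔT/Q = |-24 − 19.1|/559 = 0.07710 K/W
Known resistances:
  R_carbon steel = L/(kA) = 0.00680/(38.5·59.7) = 2.959×10^-6 K/W
  R_aerogel blanket = L/(kA) = 0.0516/(0.0165·59.7) = 0.05238 K/W
R_polyurethane foam = ΣR − ΣR_known = 0.07710 − 0.05238 = 0.02472 K/W
L/(kA) = 0.02472 ⇒ k = 0.0385/(0.02472·59.7) = 0.0261 W/m·K

k = 0.0261 W/m·K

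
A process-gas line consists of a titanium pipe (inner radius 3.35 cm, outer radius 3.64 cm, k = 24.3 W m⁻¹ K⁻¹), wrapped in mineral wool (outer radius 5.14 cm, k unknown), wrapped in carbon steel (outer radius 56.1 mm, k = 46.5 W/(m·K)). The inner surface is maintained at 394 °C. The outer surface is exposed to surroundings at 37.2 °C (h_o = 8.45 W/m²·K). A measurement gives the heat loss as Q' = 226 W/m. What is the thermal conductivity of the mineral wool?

ΣR = ΔT/Q' = |394 − 37.2|/226 = 1.579 m·K/W
Known resistances:
  R'_titanium = ln(0.0364/0.0335)/(2πk) = 0.08302/(2π·24.3) = 5.438×10^-4 m·K/W
  R'_carbon steel = ln(0.0561/0.0514)/(2πk) = 0.08750/(2π·46.5) = 2.995×10^-4 m·K/W
  R'_conv,out = 1/(2πr h) = 1/(2π·0.0561·8.45) = 0.3357 m·K/W
R_mineral wool = ΣR − ΣR_known = 1.579 − 0.3365 = 1.242 m·K/W
ln(r₂/r₁)/(2πk) = 1.242 ⇒ k = 0.3451/(2π·1.242) = 0.0442 W/m·K

k = 0.0442 W/m·K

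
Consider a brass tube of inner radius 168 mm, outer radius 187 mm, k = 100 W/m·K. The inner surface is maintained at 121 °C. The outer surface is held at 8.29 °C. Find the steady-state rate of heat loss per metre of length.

Q' = 2πk·ΔT/ln(r₂/r₁) = 2π × 100 × 112.71 / ln(0.187/0.168) = 6.61×10^5 W/m

Q' = 661 kW/m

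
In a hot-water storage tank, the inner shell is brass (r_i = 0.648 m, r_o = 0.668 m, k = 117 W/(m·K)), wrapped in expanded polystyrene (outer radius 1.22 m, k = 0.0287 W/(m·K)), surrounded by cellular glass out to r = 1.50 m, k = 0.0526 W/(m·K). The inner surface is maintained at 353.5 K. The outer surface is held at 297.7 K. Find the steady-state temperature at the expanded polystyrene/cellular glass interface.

Series thermal resistances, inner to outer:
  R_brass = (1/0.648 − 1/0.668)/(4πk) = 0.04620/(4π·117) = 3.143×10^-5 K/W
  R_expanded polystyrene = (1/0.668 − 1/1.22)/(4πk) = 0.6773/(4π·0.0287) = 1.878 K/W
  R_cellular glass = (1/1.22 − 1/1.50)/(4πk) = 0.1530/(4π·0.0526) = 0.2315 K/W
ΣR = 3.143×10^-5 + 1.878 + 0.2315 = 2.110 K/W
Q = ΔT/ΣR = (353.5 K − 297.7 K)/2.110 = 26.45 W
From the inner boundary to the expanded polystyrene/cellular glass interface, ΣR_partial = 1.878 K/W.
T_interface = T_in − Q·ΣR_partial = 353.5 K − (26.45)(1.878) = 303.8 K

T = 303.8 K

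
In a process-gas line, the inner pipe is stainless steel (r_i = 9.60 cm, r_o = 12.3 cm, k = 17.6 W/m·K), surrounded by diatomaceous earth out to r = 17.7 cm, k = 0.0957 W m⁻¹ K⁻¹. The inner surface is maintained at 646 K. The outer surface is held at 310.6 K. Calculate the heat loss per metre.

Q' = 552 W/m

Treat each layer as a resistance in series:
  R'_stainless steel = ln(0.123/0.0960)/(2πk) = 0.2478/(2π·17.6) = 0.002241 m·K/W
  R'_diatomaceous earth = ln(0.177/0.123)/(2πk) = 0.3640/(2π·0.0957) = 0.6053 m·K/W
ΣR = 0.002241 + 0.6053 = 0.6075 m·K/W
Q' = ΔT/ΣR = (646 K − 310.6 K)/0.6075 = 552 W/m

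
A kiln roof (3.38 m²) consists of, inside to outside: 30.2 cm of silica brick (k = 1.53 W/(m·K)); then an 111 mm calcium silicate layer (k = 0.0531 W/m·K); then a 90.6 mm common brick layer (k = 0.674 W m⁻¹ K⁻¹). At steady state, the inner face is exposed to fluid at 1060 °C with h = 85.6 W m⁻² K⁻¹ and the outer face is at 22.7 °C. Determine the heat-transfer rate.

Q = 1440 W

Resistance network (inner→outer):
  R_conv,in = 1/(hA) = 1/(85.6·3.38) = 0.003456 K/W
  R_silica brick = L/(kA) = 0.302/(1.53·3.38) = 0.05840 K/W
  R_calcium silicate = L/(kA) = 0.111/(0.0531·3.38) = 0.6185 K/W
  R_common brick = L/(kA) = 0.0906/(0.674·3.38) = 0.03977 K/W
ΣR = 0.003456 + 0.05840 + 0.6185 + 0.03977 = 0.7201 K/W
Q = ΔT/ΣR = (1060 °C − 22.7 °C)/0.7201 = 1440 W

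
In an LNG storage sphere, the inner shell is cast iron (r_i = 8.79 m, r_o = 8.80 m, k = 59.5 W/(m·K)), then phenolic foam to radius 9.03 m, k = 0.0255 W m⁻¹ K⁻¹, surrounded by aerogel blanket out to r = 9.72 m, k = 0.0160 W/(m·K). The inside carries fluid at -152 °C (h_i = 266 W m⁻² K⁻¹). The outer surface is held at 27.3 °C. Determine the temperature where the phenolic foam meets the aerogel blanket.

Resistance network (inner→outer):
  R_conv,in = 1/(4πr²h) = 1/(4π·8.79²·266) = 3.872×10^-6 K/W
  R_cast iron = (1/8.79 − 1/8.80)/(4πk) = 1.293×10^-4/(4π·59.5) = 1.729×10^-7 K/W
  R_phenolic foam = (1/8.80 − 1/9.03)/(4πk) = 0.002894/(4π·0.0255) = 0.009032 K/W
  R_aerogel blanket = (1/9.03 − 1/9.72)/(4πk) = 0.007861/(4π·0.0160) = 0.03910 K/W
ΣR = 3.872×10^-6 + 1.729×10^-7 + 0.009032 + 0.03910 = 0.04814 K/W
Q = ΔT/ΣR = (-152 °C − 27.3 °C)/0.04814 = -3725 W
From the inner boundary to the phenolic foam/aerogel blanket interface, ΣR_partial = 0.009036 K/W.
T_interface = T_in − Q·ΣR_partial = -152 °C − (-3725)(0.009036) = -118 °C

T = -118 °C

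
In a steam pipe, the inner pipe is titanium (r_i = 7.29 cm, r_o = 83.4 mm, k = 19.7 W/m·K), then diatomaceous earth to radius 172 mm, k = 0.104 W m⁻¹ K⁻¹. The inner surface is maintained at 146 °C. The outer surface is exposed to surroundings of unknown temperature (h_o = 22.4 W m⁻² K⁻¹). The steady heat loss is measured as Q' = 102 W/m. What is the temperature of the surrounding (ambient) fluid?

Sum the resistances:
  R'_titanium = ln(0.0834/0.0729)/(2πk) = 0.1346/(2π·19.7) = 0.001087 m·K/W
  R'_diatomaceous earth = ln(0.172/0.0834)/(2πk) = 0.7238/(2π·0.104) = 1.108 m·K/W
  R'_conv,out = 1/(2πr h) = 1/(2π·0.172·22.4) = 0.04131 m·K/W
ΣR = 1.150 m·K/W
ΔT = Q'·ΣR = 102 × 1.150 = 117.3 K
Heat flows outward, so T_out = T_in − ΔT = 146 − 117.3 = 28.7 °C

T_out = 28.7 °C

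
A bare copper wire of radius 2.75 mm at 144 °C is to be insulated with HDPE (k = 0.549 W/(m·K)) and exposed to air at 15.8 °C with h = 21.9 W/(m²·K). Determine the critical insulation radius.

r_cr = 2.51 cm

For a cylinder, r_cr = k_ins/h = 0.549/21.9 = 0.0251 m = 2.51 cm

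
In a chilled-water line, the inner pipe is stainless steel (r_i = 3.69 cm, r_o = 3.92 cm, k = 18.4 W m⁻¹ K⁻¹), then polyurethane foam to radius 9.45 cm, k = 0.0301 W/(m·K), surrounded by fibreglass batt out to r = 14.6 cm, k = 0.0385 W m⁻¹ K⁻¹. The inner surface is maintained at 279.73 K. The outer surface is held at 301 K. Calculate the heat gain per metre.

Treat each layer as a resistance in series:
  R'_stainless steel = ln(0.0392/0.0369)/(2πk) = 0.06047/(2π·18.4) = 5.230×10^-4 m·K/W
  R'_polyurethane foam = ln(0.0945/0.0392)/(2πk) = 0.8799/(2π·0.0301) = 4.653 m·K/W
  R'_fibreglass batt = ln(0.146/0.0945)/(2πk) = 0.4350/(2π·0.0385) = 1.798 m·K/W
ΣR = 5.230×10^-4 + 4.653 + 1.798 = 6.452 m·K/W
Q' = ΔT/ΣR = (279.73 K − 301 K)/6.452 = -3.30 W/m
(Negative Q' ⇒ heat flows inward; heat gain = 3.30 W/m.)

Q' = 3.30 W/m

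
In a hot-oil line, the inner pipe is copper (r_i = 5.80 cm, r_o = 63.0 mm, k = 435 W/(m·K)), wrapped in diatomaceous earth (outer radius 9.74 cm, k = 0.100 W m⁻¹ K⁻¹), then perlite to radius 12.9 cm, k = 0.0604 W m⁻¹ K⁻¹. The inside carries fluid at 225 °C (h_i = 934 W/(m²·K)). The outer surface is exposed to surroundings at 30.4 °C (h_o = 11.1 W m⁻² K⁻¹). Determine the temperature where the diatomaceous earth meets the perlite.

T = 137 °C

Resistance network (inner→outer):
  R'_conv,in = 1/(2πr h) = 1/(2π·0.0580·934) = 0.002938 m·K/W
  R'_copper = ln(0.0630/0.0580)/(2πk) = 0.08269/(2π·435) = 3.025×10^-5 m·K/W
  R'_diatomaceous earth = ln(0.0974/0.0630)/(2πk) = 0.4357/(2π·0.100) = 0.6934 m·K/W
  R'_perlite = ln(0.129/0.0974)/(2πk) = 0.2810/(2π·0.0604) = 0.7404 m·K/W
  R'_conv,out = 1/(2πr h) = 1/(2π·0.129·11.1) = 0.1111 m·K/W
ΣR = 0.002938 + 3.025×10^-5 + 0.6934 + 0.7404 + 0.1111 = 1.548 m·K/W
Q' = ΔT/ΣR = (225 °C − 30.4 °C)/1.548 = 125.7 W/m
From the inner boundary to the diatomaceous earth/perlite interface, ΣR_partial = 0.6964 m·K/W.
T_interface = T_in − Q'·ΣR_partial = 225 °C − (125.7)(0.6964) = 137 °C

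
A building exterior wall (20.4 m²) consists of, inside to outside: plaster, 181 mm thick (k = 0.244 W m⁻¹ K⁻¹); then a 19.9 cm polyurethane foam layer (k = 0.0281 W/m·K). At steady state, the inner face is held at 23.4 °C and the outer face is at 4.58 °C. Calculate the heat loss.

Q = 49.1 W

Resistance network (inner→outer):
  R_plaster = L/(kA) = 0.181/(0.244·20.4) = 0.03636 K/W
  R_polyurethane foam = L/(kA) = 0.199/(0.0281·20.4) = 0.3471 K/W
ΣR = 0.03636 + 0.3471 = 0.3835 K/W
Q = ΔT/ΣR = (23.4 °C − 4.58 °C)/0.3835 = 49.1 W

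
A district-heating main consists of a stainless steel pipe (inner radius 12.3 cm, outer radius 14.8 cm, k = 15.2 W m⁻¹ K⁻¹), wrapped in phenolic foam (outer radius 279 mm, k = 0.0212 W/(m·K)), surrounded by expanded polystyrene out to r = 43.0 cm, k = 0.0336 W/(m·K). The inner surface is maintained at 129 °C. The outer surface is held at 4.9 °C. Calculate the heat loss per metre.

Q' = 18.2 W/m

Treat each layer as a resistance in series:
  R'_stainless steel = ln(0.148/0.123)/(2πk) = 0.1850/(2π·15.2) = 0.001937 m·K/W
  R'_phenolic foam = ln(0.279/0.148)/(2πk) = 0.6340/(2π·0.0212) = 4.760 m·K/W
  R'_expanded polystyrene = ln(0.430/0.279)/(2πk) = 0.4326/(2π·0.0336) = 2.049 m·K/W
ΣR = 0.001937 + 4.760 + 2.049 = 6.811 m·K/W
Q' = ΔT/ΣR = (129 °C − 4.9 °C)/6.811 = 18.2 W/m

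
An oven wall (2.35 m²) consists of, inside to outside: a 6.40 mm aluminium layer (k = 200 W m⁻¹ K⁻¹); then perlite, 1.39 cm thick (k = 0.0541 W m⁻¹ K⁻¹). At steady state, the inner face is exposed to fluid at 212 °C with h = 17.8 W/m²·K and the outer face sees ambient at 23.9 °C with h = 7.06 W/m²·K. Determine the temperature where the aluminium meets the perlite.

T = 189 °C

Series thermal resistances, inner to outer:
  R_conv,in = 1/(hA) = 1/(17.8·2.35) = 0.02391 K/W
  R_aluminium = L/(kA) = 0.00640/(200·2.35) = 1.362×10^-5 K/W
  R_perlite = L/(kA) = 0.0139/(0.0541·2.35) = 0.1093 K/W
  R_conv,out = 1/(hA) = 1/(7.06·2.35) = 0.06027 K/W
ΣR = 0.02391 + 1.362×10^-5 + 0.1093 + 0.06027 = 0.1935 K/W
Q = ΔT/ΣR = (212 °C − 23.9 °C)/0.1935 = 972.1 W
From the inner boundary to the aluminium/perlite interface, ΣR_partial = 0.02392 K/W.
T_interface = T_in − Q·ΣR_partial = 212 °C − (972.1)(0.02392) = 189 °C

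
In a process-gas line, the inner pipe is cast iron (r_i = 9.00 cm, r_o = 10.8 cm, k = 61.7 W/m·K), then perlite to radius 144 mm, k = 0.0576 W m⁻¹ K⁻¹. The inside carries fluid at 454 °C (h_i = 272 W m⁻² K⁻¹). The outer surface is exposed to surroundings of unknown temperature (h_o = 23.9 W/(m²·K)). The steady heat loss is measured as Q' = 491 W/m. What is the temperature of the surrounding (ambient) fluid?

T_out = 37.6 °C

Sum the resistances:
  R'_conv,in = 1/(2πr h) = 1/(2π·0.0900·272) = 0.006501 m·K/W
  R'_cast iron = ln(0.108/0.0900)/(2πk) = 0.1823/(2π·61.7) = 4.703×10^-4 m·K/W
  R'_perlite = ln(0.144/0.108)/(2πk) = 0.2877/(2π·0.0576) = 0.7949 m·K/W
  R'_conv,out = 1/(2πr h) = 1/(2π·0.144·23.9) = 0.04624 m·K/W
ΣR = 0.8481 m·K/W
ΔT = Q'·ΣR = 491 × 0.8481 = 416.4 K
Heat flows outward, so T_out = T_in − ΔT = 454 − 416.4 = 37.6 °C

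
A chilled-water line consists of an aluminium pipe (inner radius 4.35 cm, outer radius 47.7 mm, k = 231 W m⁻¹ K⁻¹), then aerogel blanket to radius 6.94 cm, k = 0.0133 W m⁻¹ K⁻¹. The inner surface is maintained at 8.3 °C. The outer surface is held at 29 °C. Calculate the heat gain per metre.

Q' = 4.61 W/m

Resistance network (inner→outer):
  R'_aluminium = ln(0.0477/0.0435)/(2πk) = 0.09217/(2π·231) = 6.350×10^-5 m·K/W
  R'_aerogel blanket = ln(0.0694/0.0477)/(2πk) = 0.3750/(2π·0.0133) = 4.487 m·K/W
ΣR = 6.350×10^-5 + 4.487 = 4.487 m·K/W
Q' = ΔT/ΣR = (8.3 °C − 29 °C)/4.487 = -4.61 W/m
(Negative Q' ⇒ heat flows inward; heat gain = 4.61 W/m.)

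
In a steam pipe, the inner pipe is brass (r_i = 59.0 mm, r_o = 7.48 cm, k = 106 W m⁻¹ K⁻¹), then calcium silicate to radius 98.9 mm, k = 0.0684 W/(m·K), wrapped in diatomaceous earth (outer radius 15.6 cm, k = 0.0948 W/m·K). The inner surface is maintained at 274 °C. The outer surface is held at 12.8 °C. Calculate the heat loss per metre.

Resistance network (inner→outer):
  R'_brass = ln(0.0748/0.0590)/(2πk) = 0.2373/(2π·106) = 3.563×10^-4 m·K/W
  R'_calcium silicate = ln(0.0989/0.0748)/(2πk) = 0.2793/(2π·0.0684) = 0.6499 m·K/W
  R'_diatomaceous earth = ln(0.156/0.0989)/(2πk) = 0.4557/(2π·0.0948) = 0.7651 m·K/W
ΣR = 3.563×10^-4 + 0.6499 + 0.7651 = 1.415 m·K/W
Q' = ΔT/ΣR = (274 °C − 12.8 °C)/1.415 = 185 W/m

Q' = 185 W/m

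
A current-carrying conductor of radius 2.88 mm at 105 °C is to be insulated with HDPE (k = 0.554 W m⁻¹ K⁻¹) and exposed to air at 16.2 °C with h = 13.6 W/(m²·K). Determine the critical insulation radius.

r_cr = 4.07 cm

For a cylinder, r_cr = k_ins/h = 0.554/13.6 = 0.0407 m = 4.07 cm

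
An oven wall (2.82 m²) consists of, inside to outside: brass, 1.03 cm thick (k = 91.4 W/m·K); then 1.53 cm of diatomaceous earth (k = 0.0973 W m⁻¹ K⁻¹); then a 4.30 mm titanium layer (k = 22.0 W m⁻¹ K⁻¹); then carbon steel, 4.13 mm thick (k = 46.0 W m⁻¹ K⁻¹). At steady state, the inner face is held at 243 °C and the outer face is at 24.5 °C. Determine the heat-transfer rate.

Resistance network (inner→outer):
  R_brass = L/(kA) = 0.0103/(91.4·2.82) = 3.996×10^-5 K/W
  R_diatomaceous earth = L/(kA) = 0.0153/(0.0973·2.82) = 0.05576 K/W
  R_titanium = L/(kA) = 0.00430/(22.0·2.82) = 6.931×10^-5 K/W
  R_carbon steel = L/(kA) = 0.00413/(46.0·2.82) = 3.184×10^-5 K/W
ΣR = 3.996×10^-5 + 0.05576 + 6.931×10^-5 + 3.184×10^-5 = 0.05590 K/W
Q = ΔT/ΣR = (243 °C − 24.5 °C)/0.05590 = 3910 W

Q = 3910 W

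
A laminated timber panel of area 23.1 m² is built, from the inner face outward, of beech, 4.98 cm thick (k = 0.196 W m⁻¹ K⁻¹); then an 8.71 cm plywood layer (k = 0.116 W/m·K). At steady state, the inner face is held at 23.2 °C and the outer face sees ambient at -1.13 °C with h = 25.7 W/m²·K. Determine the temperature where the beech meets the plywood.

T = 17.3 °C

Series thermal resistances, inner to outer:
  R_beech = L/(kA) = 0.0498/(0.196·23.1) = 0.01100 K/W
  R_plywood = L/(kA) = 0.0871/(0.116·23.1) = 0.03250 K/W
  R_conv,out = 1/(hA) = 1/(25.7·23.1) = 0.001684 K/W
ΣR = 0.01100 + 0.03250 + 0.001684 = 0.04518 K/W
Q = ΔT/ΣR = (23.2 °C − -1.13 °C)/0.04518 = 538.5 W
From the inner boundary to the beech/plywood interface, ΣR_partial = 0.01100 K/W.
T_interface = T_in − Q·ΣR_partial = 23.2 °C − (538.5)(0.01100) = 17.3 °C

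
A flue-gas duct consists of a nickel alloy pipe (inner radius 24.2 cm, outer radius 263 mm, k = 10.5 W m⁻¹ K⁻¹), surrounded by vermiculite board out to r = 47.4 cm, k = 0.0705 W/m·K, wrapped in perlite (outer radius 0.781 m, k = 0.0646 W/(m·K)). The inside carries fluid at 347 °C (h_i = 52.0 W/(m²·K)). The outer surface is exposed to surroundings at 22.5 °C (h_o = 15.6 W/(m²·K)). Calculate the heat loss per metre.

Resistance network (inner→outer):
  R'_conv,in = 1/(2πr h) = 1/(2π·0.242·52.0) = 0.01265 m·K/W
  R'_nickel alloy = ln(0.263/0.242)/(2πk) = 0.08322/(2π·10.5) = 0.001261 m·K/W
  R'_vermiculite board = ln(0.474/0.263)/(2πk) = 0.5891/(2π·0.0705) = 1.330 m·K/W
  R'_perlite = ln(0.781/0.474)/(2πk) = 0.4994/(2π·0.0646) = 1.230 m·K/W
  R'_conv,out = 1/(2πr h) = 1/(2π·0.781·15.6) = 0.01306 m·K/W
ΣR = 0.01265 + 0.001261 + 1.330 + 1.230 + 0.01306 = 2.587 m·K/W
Q' = ΔT/ΣR = (347 °C − 22.5 °C)/2.587 = 125 W/m

Q' = 125 W/m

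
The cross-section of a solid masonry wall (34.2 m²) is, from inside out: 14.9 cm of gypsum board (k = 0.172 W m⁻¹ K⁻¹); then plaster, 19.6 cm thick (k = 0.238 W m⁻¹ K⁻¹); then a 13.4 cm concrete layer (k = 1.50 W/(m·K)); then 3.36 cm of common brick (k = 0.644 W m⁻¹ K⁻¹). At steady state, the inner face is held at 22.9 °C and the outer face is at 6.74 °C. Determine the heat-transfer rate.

Q = 302 W

Series thermal resistances, inner to outer:
  R_gypsum board = L/(kA) = 0.149/(0.172·34.2) = 0.02533 K/W
  R_plaster = L/(kA) = 0.196/(0.238·34.2) = 0.02408 K/W
  R_concrete = L/(kA) = 0.134/(1.50·34.2) = 0.002612 K/W
  R_common brick = L/(kA) = 0.0336/(0.644·34.2) = 0.001526 K/W
ΣR = 0.02533 + 0.02408 + 0.002612 + 0.001526 = 0.05355 K/W
Q = ΔT/ΣR = (22.9 °C − 6.74 °C)/0.05355 = 302 W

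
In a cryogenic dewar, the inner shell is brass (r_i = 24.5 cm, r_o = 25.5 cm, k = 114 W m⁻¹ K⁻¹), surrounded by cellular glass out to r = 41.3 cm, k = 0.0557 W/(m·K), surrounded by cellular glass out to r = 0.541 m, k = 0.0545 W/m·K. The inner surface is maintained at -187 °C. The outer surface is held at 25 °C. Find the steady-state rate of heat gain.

Q = 71.1 W

Resistance network (inner→outer):
  R_brass = (1/0.245 − 1/0.255)/(4πk) = 0.1601/(4π·114) = 1.117×10^-4 K/W
  R_cellular glass = (1/0.255 − 1/0.413)/(4πk) = 1.500/(4π·0.0557) = 2.143 K/W
  R_cellular glass = (1/0.413 − 1/0.541)/(4πk) = 0.5729/(4π·0.0545) = 0.8365 K/W
ΣR = 1.117×10^-4 + 2.143 + 0.8365 = 2.980 K/W
Q = ΔT/ΣR = (-187 °C − 25 °C)/2.980 = -71.1 W
(Negative Q ⇒ heat flows inward; heat gain = 71.1 W.)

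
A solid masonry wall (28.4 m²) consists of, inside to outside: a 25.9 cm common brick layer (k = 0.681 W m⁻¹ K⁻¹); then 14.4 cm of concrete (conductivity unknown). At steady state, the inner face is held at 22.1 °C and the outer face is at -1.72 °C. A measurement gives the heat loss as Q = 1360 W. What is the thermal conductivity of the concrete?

ΣR = ΔT/Q = |22.1 − -1.72|/1360 = 0.01751 K/W
Known resistances:
  R_common brick = L/(kA) = 0.259/(0.681·28.4) = 0.01339 K/W
R_concrete = ΣR − ΣR_known = 0.01751 − 0.01339 = 0.004120 K/W
L/(kA) = 0.004120 ⇒ k = 0.144/(0.004120·28.4) = 1.23 W/m·K

k = 1.23 W/m·K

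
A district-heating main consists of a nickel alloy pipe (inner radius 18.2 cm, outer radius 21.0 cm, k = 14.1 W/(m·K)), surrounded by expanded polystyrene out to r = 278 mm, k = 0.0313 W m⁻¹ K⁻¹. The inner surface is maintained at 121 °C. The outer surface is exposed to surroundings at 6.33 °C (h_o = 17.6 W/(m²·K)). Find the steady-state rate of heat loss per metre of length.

Q' = 78.5 W/m

Resistance network (inner→outer):
  R'_nickel alloy = ln(0.210/0.182)/(2πk) = 0.1431/(2π·14.1) = 0.001615 m·K/W
  R'_expanded polystyrene = ln(0.278/0.210)/(2πk) = 0.2805/(2π·0.0313) = 1.426 m·K/W
  R'_conv,out = 1/(2πr h) = 1/(2π·0.278·17.6) = 0.03253 m·K/W
ΣR = 0.001615 + 1.426 + 0.03253 = 1.460 m·K/W
Q' = ΔT/ΣR = (121 °C − 6.33 °C)/1.460 = 78.5 W/m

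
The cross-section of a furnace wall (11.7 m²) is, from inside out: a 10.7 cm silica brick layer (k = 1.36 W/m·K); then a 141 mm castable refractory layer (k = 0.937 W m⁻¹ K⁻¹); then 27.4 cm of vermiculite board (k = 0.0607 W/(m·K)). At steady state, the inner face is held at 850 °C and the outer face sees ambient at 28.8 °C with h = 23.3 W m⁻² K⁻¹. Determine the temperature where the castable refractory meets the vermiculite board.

T = 811 °C

Resistance network (inner→outer):
  R_silica brick = L/(kA) = 0.107/(1.36·11.7) = 0.006724 K/W
  R_castable refractory = L/(kA) = 0.141/(0.937·11.7) = 0.01286 K/W
  R_vermiculite board = L/(kA) = 0.274/(0.0607·11.7) = 0.3858 K/W
  R_conv,out = 1/(hA) = 1/(23.3·11.7) = 0.003668 K/W
ΣR = 0.006724 + 0.01286 + 0.3858 + 0.003668 = 0.4091 K/W
Q = ΔT/ΣR = (850 °C − 28.8 °C)/0.4091 = 2007 W
From the inner boundary to the castable refractory/vermiculite board interface, ΣR_partial = 0.01958 K/W.
T_interface = T_in − Q·ΣR_partial = 850 °C − (2007)(0.01958) = 811 °C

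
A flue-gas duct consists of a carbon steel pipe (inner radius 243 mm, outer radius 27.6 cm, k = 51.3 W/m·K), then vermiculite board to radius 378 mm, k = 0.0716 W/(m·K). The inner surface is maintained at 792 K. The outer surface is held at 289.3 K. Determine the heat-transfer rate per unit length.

Q' = 719 W/m

Series thermal resistances, inner to outer:
  R'_carbon steel = ln(0.276/0.243)/(2πk) = 0.1273/(2π·51.3) = 3.951×10^-4 m·K/W
  R'_vermiculite board = ln(0.378/0.276)/(2πk) = 0.3145/(2π·0.0716) = 0.6991 m·K/W
ΣR = 3.951×10^-4 + 0.6991 = 0.6995 m·K/W
Q' = ΔT/ΣR = (792 K − 289.3 K)/0.6995 = 719 W/m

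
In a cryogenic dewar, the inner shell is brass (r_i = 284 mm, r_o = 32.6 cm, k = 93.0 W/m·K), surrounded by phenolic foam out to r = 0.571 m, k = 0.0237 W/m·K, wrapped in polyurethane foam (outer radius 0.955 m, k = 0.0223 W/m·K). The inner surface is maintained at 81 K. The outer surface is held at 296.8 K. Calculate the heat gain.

Q = 31.1 W

Resistance network (inner→outer):
  R_brass = (1/0.284 − 1/0.326)/(4πk) = 0.4536/(4π·93.0) = 3.882×10^-4 K/W
  R_phenolic foam = (1/0.326 − 1/0.571)/(4πk) = 1.316/(4π·0.0237) = 4.419 K/W
  R_polyurethane foam = (1/0.571 − 1/0.955)/(4πk) = 0.7042/(4π·0.0223) = 2.513 K/W
ΣR = 3.882×10^-4 + 4.419 + 2.513 = 6.932 K/W
Q = ΔT/ΣR = (81 K − 296.8 K)/6.932 = -31.1 W
(Negative Q ⇒ heat flows inward; heat gain = 31.1 W.)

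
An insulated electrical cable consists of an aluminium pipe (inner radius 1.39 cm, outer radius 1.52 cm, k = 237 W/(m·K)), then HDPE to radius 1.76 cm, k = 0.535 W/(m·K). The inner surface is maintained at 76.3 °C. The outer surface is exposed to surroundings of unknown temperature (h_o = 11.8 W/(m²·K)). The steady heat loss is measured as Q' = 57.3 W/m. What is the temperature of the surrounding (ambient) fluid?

T_out = 29.9 °C

Series resistances:
  R'_aluminium = ln(0.0152/0.0139)/(2πk) = 0.08941/(2π·237) = 6.004×10^-5 m·K/W
  R'_HDPE = ln(0.0176/0.0152)/(2πk) = 0.1466/(2π·0.535) = 0.04361 m·K/W
  R'_conv,out = 1/(2πr h) = 1/(2π·0.0176·11.8) = 0.7663 m·K/W
ΣR = 0.8100 m·K/W
ΔT = Q'·ΣR = 57.3 × 0.8100 = 46.41 K
Heat flows outward, so T_out = T_in − ΔT = 76.3 − 46.41 = 29.9 °C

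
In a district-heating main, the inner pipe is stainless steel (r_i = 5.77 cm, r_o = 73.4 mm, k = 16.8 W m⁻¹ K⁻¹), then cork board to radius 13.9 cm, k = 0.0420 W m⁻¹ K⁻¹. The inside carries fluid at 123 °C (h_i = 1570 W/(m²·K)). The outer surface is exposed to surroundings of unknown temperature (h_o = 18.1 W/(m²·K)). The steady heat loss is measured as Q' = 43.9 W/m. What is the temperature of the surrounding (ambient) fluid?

Series resistances:
  R'_conv,in = 1/(2πr h) = 1/(2π·0.0577·1570) = 0.001757 m·K/W
  R'_stainless steel = ln(0.0734/0.0577)/(2πk) = 0.2407/(2π·16.8) = 0.002280 m·K/W
  R'_cork board = ln(0.139/0.0734)/(2πk) = 0.6385/(2π·0.0420) = 2.420 m·K/W
  R'_conv,out = 1/(2πr h) = 1/(2π·0.139·18.1) = 0.06326 m·K/W
ΣR = 2.487 m·K/W
ΔT = Q'·ΣR = 43.9 × 2.487 = 109.2 K
Heat flows outward, so T_out = T_in − ΔT = 123 − 109.2 = 13.8 °C

T_out = 13.8 °C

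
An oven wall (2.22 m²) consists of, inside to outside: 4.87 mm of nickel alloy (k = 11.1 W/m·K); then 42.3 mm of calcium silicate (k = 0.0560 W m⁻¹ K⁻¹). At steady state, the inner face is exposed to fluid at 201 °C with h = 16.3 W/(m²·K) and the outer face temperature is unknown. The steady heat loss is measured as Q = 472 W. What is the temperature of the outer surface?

T_out = 27.3 °C

Sum the resistances:
  R_conv,in = 1/(hA) = 1/(16.3·2.22) = 0.02763 K/W
  R_nickel alloy = L/(kA) = 0.00487/(11.1·2.22) = 1.976×10^-4 K/W
  R_calcium silicate = L/(kA) = 0.0423/(0.0560·2.22) = 0.3403 K/W
ΣR = 0.3681 K/W
ΔT = Q·ΣR = 472 × 0.3681 = 173.7 K
Heat flows outward, so T_out = T_in − ΔT = 201 − 173.7 = 27.3 °C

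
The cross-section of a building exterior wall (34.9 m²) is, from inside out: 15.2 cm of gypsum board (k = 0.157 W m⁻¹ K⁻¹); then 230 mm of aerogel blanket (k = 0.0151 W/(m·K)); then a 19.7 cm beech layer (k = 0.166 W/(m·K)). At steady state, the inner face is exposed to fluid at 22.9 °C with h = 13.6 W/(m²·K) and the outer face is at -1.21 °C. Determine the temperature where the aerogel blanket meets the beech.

Series thermal resistances, inner to outer:
  R_conv,in = 1/(hA) = 1/(13.6·34.9) = 0.002107 K/W
  R_gypsum board = L/(kA) = 0.152/(0.157·34.9) = 0.02774 K/W
  R_aerogel blanket = L/(kA) = 0.230/(0.0151·34.9) = 0.4364 K/W
  R_beech = L/(kA) = 0.197/(0.166·34.9) = 0.03400 K/W
ΣR = 0.002107 + 0.02774 + 0.4364 + 0.03400 = 0.5002 K/W
Q = ΔT/ΣR = (22.9 °C − -1.21 °C)/0.5002 = 48.20 W
From the inner boundary to the aerogel blanket/beech interface, ΣR_partial = 0.4662 K/W.
T_interface = T_in − Q·ΣR_partial = 22.9 °C − (48.20)(0.4662) = 0.43 °C

T = 0.43 °C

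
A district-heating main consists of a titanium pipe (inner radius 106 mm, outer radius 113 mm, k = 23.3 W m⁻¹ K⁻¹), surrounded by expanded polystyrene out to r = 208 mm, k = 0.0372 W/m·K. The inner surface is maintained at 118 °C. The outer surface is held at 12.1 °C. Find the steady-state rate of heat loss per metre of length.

Q' = 40.6 W/m

Resistance network (inner→outer):
  R'_titanium = ln(0.113/0.106)/(2πk) = 0.06395/(2π·23.3) = 4.368×10^-4 m·K/W
  R'_expanded polystyrene = ln(0.208/0.113)/(2πk) = 0.6102/(2π·0.0372) = 2.610 m·K/W
ΣR = 4.368×10^-4 + 2.610 = 2.610 m·K/W
Q' = ΔT/ΣR = (118 °C − 12.1 °C)/2.610 = 40.6 W/m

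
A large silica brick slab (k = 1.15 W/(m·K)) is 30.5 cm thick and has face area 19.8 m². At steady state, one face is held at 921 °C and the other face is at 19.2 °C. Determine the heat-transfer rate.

Q = kA·ΔT/L = 1.15 × 19.8 × |921 °C − 19.2 °C| / 0.305 = 67300 W

Q = 67.3 kW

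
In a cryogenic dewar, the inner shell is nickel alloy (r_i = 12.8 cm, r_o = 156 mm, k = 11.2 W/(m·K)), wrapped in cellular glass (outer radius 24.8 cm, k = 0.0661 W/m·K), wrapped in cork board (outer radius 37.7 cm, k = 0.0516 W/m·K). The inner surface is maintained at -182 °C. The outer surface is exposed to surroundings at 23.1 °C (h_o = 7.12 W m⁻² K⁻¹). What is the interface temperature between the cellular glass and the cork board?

Series thermal resistances, inner to outer:
  R_nickel alloy = (1/0.128 − 1/0.156)/(4πk) = 1.402/(4π·11.2) = 0.009963 K/W
  R_cellular glass = (1/0.156 − 1/0.248)/(4πk) = 2.378/(4π·0.0661) = 2.863 K/W
  R_cork board = (1/0.248 − 1/0.377)/(4πk) = 1.380/(4π·0.0516) = 2.128 K/W
  R_conv,out = 1/(4πr²h) = 1/(4π·0.377²·7.12) = 0.07864 K/W
ΣR = 0.009963 + 2.863 + 2.128 + 0.07864 = 5.080 K/W
Q = ΔT/ΣR = (-182 °C − 23.1 °C)/5.080 = -40.37 W
From the inner boundary to the cellular glass/cork board interface, ΣR_partial = 2.873 K/W.
T_interface = T_in − Q·ΣR_partial = -182 °C − (-40.37)(2.873) = -66.0 °C

T = -66.0 °C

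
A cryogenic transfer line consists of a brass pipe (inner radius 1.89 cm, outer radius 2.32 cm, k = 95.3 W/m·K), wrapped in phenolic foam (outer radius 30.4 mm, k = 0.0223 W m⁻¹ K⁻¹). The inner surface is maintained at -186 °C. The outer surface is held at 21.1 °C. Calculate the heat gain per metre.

Q' = 107 W/m

Series thermal resistances, inner to outer:
  R'_brass = ln(0.0232/0.0189)/(2πk) = 0.2050/(2π·95.3) = 3.423×10^-4 m·K/W
  R'_phenolic foam = ln(0.0304/0.0232)/(2πk) = 0.2703/(2π·0.0223) = 1.929 m·K/W
ΣR = 3.423×10^-4 + 1.929 = 1.929 m·K/W
Q' = ΔT/ΣR = (-186 °C − 21.1 °C)/1.929 = -107 W/m
(Negative Q' ⇒ heat flows inward; heat gain = 107 W/m.)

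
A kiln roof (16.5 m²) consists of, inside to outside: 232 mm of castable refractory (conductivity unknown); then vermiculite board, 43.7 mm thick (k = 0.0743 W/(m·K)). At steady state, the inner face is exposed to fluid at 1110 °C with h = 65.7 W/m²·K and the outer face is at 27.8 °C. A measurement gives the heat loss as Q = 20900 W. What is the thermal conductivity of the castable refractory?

k = 0.924 W/m·K

ΣR = ΔT/Q = |1110 − 27.8|/20900 = 0.05178 K/W
Known resistances:
  R_conv,in = 1/(hA) = 1/(65.7·16.5) = 9.225×10^-4 K/W
  R_vermiculite board = L/(kA) = 0.0437/(0.0743·16.5) = 0.03565 K/W
R_castable refractory = ΣR − ΣR_known = 0.05178 − 0.03657 = 0.01521 K/W
L/(kA) = 0.01521 ⇒ k = 0.232/(0.01521·16.5) = 0.924 W/m·K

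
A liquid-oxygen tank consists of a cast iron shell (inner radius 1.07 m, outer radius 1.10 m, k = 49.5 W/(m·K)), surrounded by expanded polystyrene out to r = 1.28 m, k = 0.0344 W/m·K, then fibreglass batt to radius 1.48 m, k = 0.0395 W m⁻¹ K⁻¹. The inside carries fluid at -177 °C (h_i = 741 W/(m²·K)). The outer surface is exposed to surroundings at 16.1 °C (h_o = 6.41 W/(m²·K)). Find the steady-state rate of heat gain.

Resistance network (inner→outer):
  R_conv,in = 1/(4πr²h) = 1/(4π·1.07²·741) = 9.380×10^-5 K/W
  R_cast iron = (1/1.07 − 1/1.10)/(4πk) = 0.02549/(4π·49.5) = 4.098×10^-5 K/W
  R_expanded polystyrene = (1/1.10 − 1/1.28)/(4πk) = 0.1278/(4π·0.0344) = 0.2957 K/W
  R_fibreglass batt = (1/1.28 − 1/1.48)/(4πk) = 0.1056/(4π·0.0395) = 0.2127 K/W
  R_conv,out = 1/(4πr²h) = 1/(4π·1.48²·6.41) = 0.005668 K/W
ΣR = 9.380×10^-5 + 4.098×10^-5 + 0.2957 + 0.2127 + 0.005668 = 0.5142 K/W
Q = ΔT/ΣR = (-177 °C − 16.1 °C)/0.5142 = -376 W
(Negative Q ⇒ heat flows inward; heat gain = 376 W.)

Q = 376 W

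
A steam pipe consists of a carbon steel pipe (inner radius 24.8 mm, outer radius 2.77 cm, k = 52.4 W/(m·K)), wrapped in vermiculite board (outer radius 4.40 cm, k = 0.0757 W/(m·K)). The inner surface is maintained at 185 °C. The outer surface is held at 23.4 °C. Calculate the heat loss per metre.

Series thermal resistances, inner to outer:
  R'_carbon steel = ln(0.0277/0.0248)/(2πk) = 0.1106/(2π·52.4) = 3.359×10^-4 m·K/W
  R'_vermiculite board = ln(0.0440/0.0277)/(2πk) = 0.4628/(2π·0.0757) = 0.9729 m·K/W
ΣR = 3.359×10^-4 + 0.9729 = 0.9732 m·K/W
Q' = ΔT/ΣR = (185 °C − 23.4 °C)/0.9732 = 166 W/m

Q' = 166 W/m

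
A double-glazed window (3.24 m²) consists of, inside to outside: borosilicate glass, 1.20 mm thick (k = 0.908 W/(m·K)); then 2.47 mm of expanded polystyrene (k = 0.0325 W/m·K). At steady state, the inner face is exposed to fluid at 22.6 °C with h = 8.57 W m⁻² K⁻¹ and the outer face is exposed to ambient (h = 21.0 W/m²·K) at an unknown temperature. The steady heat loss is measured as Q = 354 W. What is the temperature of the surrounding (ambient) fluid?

T_out = -3.80 °C

Sum the resistances:
  R_conv,in = 1/(hA) = 1/(8.57·3.24) = 0.03601 K/W
  R_borosilicate glass = L/(kA) = 0.00120/(0.908·3.24) = 4.079×10^-4 K/W
  R_expanded polystyrene = L/(kA) = 0.00247/(0.0325·3.24) = 0.02346 K/W
  R_conv,out = 1/(hA) = 1/(21.0·3.24) = 0.01470 K/W
ΣR = 0.07458 K/W
ΔT = Q·ΣR = 354 × 0.07458 = 26.40 K
Heat flows outward, so T_out = T_in − ΔT = 22.6 − 26.40 = -3.80 °C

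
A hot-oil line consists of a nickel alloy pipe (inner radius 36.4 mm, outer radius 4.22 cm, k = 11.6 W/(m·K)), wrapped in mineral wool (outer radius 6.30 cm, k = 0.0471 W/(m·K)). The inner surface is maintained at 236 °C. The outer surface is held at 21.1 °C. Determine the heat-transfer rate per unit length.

Series thermal resistances, inner to outer:
  R'_nickel alloy = ln(0.0422/0.0364)/(2πk) = 0.1479/(2π·11.6) = 0.002029 m·K/W
  R'_mineral wool = ln(0.0630/0.0422)/(2πk) = 0.4007/(2π·0.0471) = 1.354 m·K/W
ΣR = 0.002029 + 1.354 = 1.356 m·K/W
Q' = ΔT/ΣR = (236 °C − 21.1 °C)/1.356 = 158 W/m

Q' = 158 W/m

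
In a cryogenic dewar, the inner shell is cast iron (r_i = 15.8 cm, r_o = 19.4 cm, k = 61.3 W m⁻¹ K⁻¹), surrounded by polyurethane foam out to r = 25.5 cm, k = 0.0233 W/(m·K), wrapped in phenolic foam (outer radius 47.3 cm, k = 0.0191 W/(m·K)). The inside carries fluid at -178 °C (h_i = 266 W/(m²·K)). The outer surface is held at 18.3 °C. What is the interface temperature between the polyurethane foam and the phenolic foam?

T = -107 °C

Resistance network (inner→outer):
  R_conv,in = 1/(4πr²h) = 1/(4π·0.158²·266) = 0.01198 K/W
  R_cast iron = (1/0.158 − 1/0.194)/(4πk) = 1.174/(4π·61.3) = 0.001525 K/W
  R_polyurethane foam = (1/0.194 − 1/0.255)/(4πk) = 1.233/(4π·0.0233) = 4.211 K/W
  R_phenolic foam = (1/0.255 − 1/0.473)/(4πk) = 1.807/(4π·0.0191) = 7.530 K/W
ΣR = 0.01198 + 0.001525 + 4.211 + 7.530 = 11.75 K/W
Q = ΔT/ΣR = (-178 °C − 18.3 °C)/11.75 = -16.71 W
From the inner boundary to the polyurethane foam/phenolic foam interface, ΣR_partial = 4.225 K/W.
T_interface = T_in − Q·ΣR_partial = -178 °C − (-16.71)(4.225) = -107 °C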